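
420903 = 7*60129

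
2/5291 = 2/5291=0.00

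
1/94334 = 1/94334 = 0.00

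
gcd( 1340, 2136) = 4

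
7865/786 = 10 + 5/786  =  10.01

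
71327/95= 71327/95 =750.81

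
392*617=241864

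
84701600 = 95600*886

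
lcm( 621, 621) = 621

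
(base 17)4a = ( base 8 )116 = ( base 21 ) 3f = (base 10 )78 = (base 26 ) 30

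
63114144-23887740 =39226404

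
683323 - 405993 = 277330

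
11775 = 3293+8482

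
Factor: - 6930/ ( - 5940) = 7/6 = 2^( - 1)*3^( - 1)*7^1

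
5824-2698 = 3126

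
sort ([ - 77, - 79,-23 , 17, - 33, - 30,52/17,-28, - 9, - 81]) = [- 81, -79, - 77, - 33, - 30,-28,-23, - 9,52/17, 17 ]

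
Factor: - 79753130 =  - 2^1*5^1 * 37^1*439^1 * 491^1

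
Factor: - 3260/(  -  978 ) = 10/3 = 2^1*3^( -1) * 5^1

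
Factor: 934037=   13^1 * 71849^1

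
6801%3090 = 621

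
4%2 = 0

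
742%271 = 200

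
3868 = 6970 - 3102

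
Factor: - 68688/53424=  - 9/7 = -  3^2*7^( - 1 )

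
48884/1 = 48884= 48884.00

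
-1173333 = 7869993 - 9043326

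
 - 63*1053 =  - 66339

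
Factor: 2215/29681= 5/67 = 5^1*67^ (  -  1)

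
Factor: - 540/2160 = -2^( - 2) = - 1/4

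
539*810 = 436590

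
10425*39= 406575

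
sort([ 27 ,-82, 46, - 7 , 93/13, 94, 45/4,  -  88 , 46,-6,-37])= [ - 88, - 82,-37,-7, -6, 93/13, 45/4, 27,46, 46,94] 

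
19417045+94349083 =113766128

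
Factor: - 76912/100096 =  - 209/272 = - 2^(  -  4 )*11^1*17^ (-1) * 19^1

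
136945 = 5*27389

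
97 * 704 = 68288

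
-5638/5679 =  - 1 + 41/5679 = - 0.99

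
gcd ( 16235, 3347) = 1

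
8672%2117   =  204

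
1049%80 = 9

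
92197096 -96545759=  - 4348663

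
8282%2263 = 1493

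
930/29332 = 465/14666 = 0.03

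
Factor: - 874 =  - 2^1*19^1*23^1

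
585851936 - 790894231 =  - 205042295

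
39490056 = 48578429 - 9088373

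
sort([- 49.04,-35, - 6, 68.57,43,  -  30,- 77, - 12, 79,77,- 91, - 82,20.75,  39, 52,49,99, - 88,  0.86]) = [ - 91,- 88,- 82 ,  -  77, - 49.04, - 35, - 30, - 12, - 6 , 0.86 , 20.75 , 39,43, 49, 52,  68.57,  77,79,99]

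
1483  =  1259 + 224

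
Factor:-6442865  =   - 5^1*11^1*13^1 * 9011^1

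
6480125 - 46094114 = -39613989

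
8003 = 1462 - -6541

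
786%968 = 786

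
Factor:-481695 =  - 3^1*5^1*17^1*1889^1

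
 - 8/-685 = 8/685 = 0.01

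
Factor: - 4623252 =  - 2^2 * 3^1 * 17^1*131^1* 173^1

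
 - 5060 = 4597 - 9657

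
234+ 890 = 1124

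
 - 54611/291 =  - 188 + 1/3 = - 187.67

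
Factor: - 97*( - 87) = 3^1*29^1*97^1  =  8439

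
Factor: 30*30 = 2^2*3^2 * 5^2 = 900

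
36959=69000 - 32041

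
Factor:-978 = - 2^1*3^1*163^1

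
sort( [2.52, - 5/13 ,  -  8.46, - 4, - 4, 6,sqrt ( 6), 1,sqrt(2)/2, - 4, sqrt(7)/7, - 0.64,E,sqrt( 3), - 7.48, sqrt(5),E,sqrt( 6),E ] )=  [ - 8.46, - 7.48, - 4,-4, - 4, - 0.64, - 5/13, sqrt( 7)/7,sqrt ( 2)/2,1, sqrt( 3 ), sqrt ( 5) , sqrt(6 ) , sqrt (6 ), 2.52,E, E , E, 6]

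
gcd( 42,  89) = 1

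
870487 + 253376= 1123863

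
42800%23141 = 19659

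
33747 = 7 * 4821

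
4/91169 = 4/91169 = 0.00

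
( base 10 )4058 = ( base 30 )4f8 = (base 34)3hc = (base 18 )c98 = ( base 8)7732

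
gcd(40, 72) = 8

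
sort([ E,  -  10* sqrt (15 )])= [  -  10*sqrt(15), E]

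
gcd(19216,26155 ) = 1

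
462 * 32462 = 14997444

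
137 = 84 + 53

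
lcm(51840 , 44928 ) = 673920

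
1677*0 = 0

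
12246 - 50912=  - 38666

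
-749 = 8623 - 9372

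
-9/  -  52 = 9/52 = 0.17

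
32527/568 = 32527/568 = 57.27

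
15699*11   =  172689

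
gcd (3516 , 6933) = 3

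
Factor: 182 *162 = 2^2*3^4*7^1*13^1 = 29484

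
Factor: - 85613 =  - 11^1 * 43^1 * 181^1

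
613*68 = 41684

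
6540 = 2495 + 4045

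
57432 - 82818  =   - 25386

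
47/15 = 47/15 = 3.13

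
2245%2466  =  2245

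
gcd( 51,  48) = 3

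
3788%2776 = 1012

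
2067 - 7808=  - 5741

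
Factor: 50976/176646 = 144/499  =  2^4*3^2*499^( - 1)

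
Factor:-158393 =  -158393^1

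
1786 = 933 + 853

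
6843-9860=-3017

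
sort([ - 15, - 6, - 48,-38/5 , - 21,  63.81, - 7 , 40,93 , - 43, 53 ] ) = [-48,  -  43, - 21, - 15,-38/5, - 7, - 6,  40, 53, 63.81,  93 ]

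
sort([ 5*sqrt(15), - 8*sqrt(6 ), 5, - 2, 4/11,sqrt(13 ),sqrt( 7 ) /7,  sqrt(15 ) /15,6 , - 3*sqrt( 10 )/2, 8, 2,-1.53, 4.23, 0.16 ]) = [ - 8*sqrt(6 ) ,-3* sqrt( 10) /2, - 2,-1.53 , 0.16,sqrt( 15)/15,4/11 , sqrt( 7 )/7,2,  sqrt(13) , 4.23,5, 6 , 8,5*sqrt(15 ) ] 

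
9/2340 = 1/260 = 0.00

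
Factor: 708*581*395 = 162482460 = 2^2*3^1*5^1*7^1*59^1*79^1*83^1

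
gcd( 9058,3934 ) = 14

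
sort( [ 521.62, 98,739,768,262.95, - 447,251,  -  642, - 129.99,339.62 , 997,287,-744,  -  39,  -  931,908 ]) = [ - 931, - 744, - 642,- 447,-129.99, - 39, 98 , 251, 262.95,287,339.62,521.62,739, 768,908, 997] 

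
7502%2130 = 1112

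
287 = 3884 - 3597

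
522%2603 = 522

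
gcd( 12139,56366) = 1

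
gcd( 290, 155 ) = 5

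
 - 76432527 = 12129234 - 88561761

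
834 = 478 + 356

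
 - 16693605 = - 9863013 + -6830592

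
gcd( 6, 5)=1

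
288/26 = 144/13 = 11.08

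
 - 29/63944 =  - 29/63944 = -0.00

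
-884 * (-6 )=5304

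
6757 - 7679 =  - 922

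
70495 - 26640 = 43855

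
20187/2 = 20187/2 = 10093.50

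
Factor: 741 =3^1*13^1*19^1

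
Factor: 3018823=601^1*5023^1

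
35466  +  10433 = 45899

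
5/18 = 5/18 = 0.28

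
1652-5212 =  - 3560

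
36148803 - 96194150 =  - 60045347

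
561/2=280 + 1/2 = 280.50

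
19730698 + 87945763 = 107676461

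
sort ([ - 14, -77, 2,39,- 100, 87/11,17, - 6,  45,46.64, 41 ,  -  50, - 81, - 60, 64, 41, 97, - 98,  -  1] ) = [ - 100, - 98,-81, -77 ,  -  60, -50, - 14, - 6,-1,2,87/11 , 17, 39, 41,41, 45,46.64,64,97 ] 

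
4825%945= 100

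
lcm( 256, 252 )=16128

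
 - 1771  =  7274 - 9045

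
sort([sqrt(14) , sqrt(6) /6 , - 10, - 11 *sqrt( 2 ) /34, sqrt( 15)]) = [ - 10, - 11*sqrt( 2 )/34, sqrt(6 ) /6,sqrt(14 ), sqrt(15 )] 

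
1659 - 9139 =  - 7480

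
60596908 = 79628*761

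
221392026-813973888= - 592581862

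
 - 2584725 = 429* (- 6025 ) 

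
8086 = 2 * 4043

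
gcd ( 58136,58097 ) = 13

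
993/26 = 38 + 5/26 = 38.19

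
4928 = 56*88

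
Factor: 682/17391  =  2^1 * 3^( - 1)*17^( - 1 ) = 2/51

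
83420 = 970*86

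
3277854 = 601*5454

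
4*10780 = 43120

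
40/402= 20/201= 0.10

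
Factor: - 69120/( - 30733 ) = 2^9*3^3*5^1*73^( - 1 ) *421^( - 1)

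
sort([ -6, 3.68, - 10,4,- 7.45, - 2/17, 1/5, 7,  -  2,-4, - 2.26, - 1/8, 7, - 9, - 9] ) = [ - 10,  -  9,-9, - 7.45, -6, - 4,  -  2.26, - 2, - 1/8,-2/17,1/5, 3.68, 4, 7,  7]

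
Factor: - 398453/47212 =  - 979/116  =  - 2^( - 2 )*11^1*29^( - 1 ) * 89^1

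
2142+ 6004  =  8146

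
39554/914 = 19777/457 = 43.28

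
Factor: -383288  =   - 2^3*47911^1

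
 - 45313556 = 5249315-50562871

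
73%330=73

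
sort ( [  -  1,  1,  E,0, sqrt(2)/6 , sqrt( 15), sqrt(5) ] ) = [ - 1,0,sqrt(2) /6 , 1, sqrt( 5 ), E  ,  sqrt ( 15 )]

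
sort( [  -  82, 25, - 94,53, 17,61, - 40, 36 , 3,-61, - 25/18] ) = [ - 94, - 82,  -  61, - 40 ,  -  25/18,  3  ,  17, 25 , 36,53 , 61]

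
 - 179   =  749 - 928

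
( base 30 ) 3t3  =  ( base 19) 9h1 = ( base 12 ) 2099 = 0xDF5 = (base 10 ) 3573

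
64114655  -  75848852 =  - 11734197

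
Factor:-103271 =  - 7^1 * 14753^1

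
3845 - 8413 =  - 4568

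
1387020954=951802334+435218620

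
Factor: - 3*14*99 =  - 2^1*3^3 *7^1*11^1 = - 4158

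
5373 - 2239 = 3134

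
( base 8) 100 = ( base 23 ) 2I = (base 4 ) 1000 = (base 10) 64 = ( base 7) 121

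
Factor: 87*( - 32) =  - 2^5 * 3^1*29^1 = - 2784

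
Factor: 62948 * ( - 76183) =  - 4795567484 = -2^2 * 29^1*37^1 * 71^1*15737^1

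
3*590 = 1770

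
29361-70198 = -40837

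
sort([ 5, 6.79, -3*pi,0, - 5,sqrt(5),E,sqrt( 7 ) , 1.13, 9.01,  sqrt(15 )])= [ - 3*pi,  -  5, 0,  1.13,  sqrt( 5),sqrt( 7),E, sqrt (15 ), 5,  6.79, 9.01] 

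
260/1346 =130/673 =0.19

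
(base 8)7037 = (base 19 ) A05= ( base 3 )11221220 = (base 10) 3615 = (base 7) 13353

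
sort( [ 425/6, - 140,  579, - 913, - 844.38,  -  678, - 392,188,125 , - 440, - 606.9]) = [ - 913, - 844.38, - 678  ,- 606.9, - 440, - 392, - 140,425/6,  125,188, 579 ] 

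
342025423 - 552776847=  - 210751424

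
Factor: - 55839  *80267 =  - 4482029013=   -3^1*7^1*11^1*2659^1*7297^1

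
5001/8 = 5001/8= 625.12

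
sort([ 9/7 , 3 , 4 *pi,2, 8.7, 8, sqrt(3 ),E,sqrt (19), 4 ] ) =[ 9/7, sqrt( 3 ),  2 , E,3,4,sqrt( 19 ), 8 , 8.7,4*pi]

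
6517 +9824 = 16341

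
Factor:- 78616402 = - 2^1*1889^1*20809^1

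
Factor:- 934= -2^1*467^1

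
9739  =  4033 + 5706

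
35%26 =9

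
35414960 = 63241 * 560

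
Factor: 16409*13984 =229463456 = 2^5*19^1*23^1*61^1*269^1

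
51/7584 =17/2528 =0.01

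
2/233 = 2/233 = 0.01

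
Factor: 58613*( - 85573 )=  - 5015690249=- 83^1*1031^1 * 58613^1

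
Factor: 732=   2^2 * 3^1*61^1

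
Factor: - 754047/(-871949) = 3^2*7^1*13^ ( - 1 )*11969^1*67073^(  -  1) 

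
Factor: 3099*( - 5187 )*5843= - 3^2*7^1*13^1*19^1*1033^1 * 5843^1 = - 93923379459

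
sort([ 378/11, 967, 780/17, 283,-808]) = [ - 808, 378/11 , 780/17, 283,967]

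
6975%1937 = 1164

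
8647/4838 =8647/4838  =  1.79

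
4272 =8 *534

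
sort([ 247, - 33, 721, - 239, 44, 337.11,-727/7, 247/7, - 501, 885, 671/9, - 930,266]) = [ - 930, - 501, - 239, - 727/7, - 33 , 247/7, 44,671/9, 247, 266,337.11, 721,885] 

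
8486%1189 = 163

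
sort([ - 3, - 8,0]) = [-8, - 3,0]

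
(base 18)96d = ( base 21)6id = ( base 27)44d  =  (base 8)5735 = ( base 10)3037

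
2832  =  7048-4216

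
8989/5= 1797  +  4/5 =1797.80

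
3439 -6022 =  -2583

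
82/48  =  41/24 = 1.71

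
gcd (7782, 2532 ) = 6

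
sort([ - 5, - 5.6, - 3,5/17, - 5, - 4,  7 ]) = [ - 5.6, - 5, - 5,  -  4 ,-3,5/17,7]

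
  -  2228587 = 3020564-5249151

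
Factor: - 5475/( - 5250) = 73/70  =  2^(-1) * 5^( - 1) * 7^( - 1)* 73^1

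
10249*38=389462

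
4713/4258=4713/4258 = 1.11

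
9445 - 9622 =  - 177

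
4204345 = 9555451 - 5351106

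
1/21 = 1/21 = 0.05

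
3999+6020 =10019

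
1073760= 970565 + 103195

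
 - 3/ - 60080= 3/60080 = 0.00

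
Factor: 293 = 293^1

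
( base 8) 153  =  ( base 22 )4J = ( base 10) 107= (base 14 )79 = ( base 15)72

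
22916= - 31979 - -54895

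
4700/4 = 1175  =  1175.00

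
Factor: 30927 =3^1*13^2*61^1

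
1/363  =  1/363 = 0.00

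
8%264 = 8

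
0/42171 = 0 =0.00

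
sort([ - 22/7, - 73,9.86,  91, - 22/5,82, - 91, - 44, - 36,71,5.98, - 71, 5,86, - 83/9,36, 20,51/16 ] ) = [ - 91, - 73, - 71, - 44, - 36,-83/9, - 22/5, - 22/7, 51/16,  5,5.98,9.86,  20,36,71,82, 86, 91] 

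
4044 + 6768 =10812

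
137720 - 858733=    - 721013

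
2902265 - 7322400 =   -  4420135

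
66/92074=33/46037 = 0.00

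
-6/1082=  -  3/541  =  -0.01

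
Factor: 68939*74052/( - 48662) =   -  2^1 * 3^2*11^2*13^1*17^1* 29^(  -  1)*839^( - 1)*5303^1 =- 2552535414/24331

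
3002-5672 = -2670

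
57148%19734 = 17680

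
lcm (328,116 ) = 9512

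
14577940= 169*86260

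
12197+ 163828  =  176025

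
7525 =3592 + 3933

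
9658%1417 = 1156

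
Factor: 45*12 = 2^2*3^3 * 5^1 = 540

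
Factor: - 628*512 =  - 2^11*157^1  =  - 321536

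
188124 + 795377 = 983501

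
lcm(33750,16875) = 33750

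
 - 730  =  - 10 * 73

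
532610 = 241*2210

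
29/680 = 29/680 = 0.04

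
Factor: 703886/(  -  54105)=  - 2^1*3^( - 1)*5^( - 1)*31^1*3607^( - 1)*11353^1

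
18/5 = 3+ 3/5 = 3.60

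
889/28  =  127/4 = 31.75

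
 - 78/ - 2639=6/203 = 0.03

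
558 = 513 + 45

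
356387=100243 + 256144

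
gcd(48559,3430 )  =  49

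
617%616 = 1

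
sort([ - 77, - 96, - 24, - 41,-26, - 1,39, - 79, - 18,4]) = [ - 96, - 79, - 77,-41 , - 26, - 24, - 18,-1, 4,  39]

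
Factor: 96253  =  101^1*953^1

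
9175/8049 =1+ 1126/8049 = 1.14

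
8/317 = 8/317=0.03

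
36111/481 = 36111/481 = 75.07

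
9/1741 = 9/1741 = 0.01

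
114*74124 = 8450136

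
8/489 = 8/489=0.02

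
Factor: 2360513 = 23^1*29^1*3539^1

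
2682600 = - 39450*( - 68)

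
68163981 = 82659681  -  14495700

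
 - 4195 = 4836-9031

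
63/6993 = 1/111 = 0.01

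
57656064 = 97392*592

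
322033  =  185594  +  136439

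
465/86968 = 465/86968 = 0.01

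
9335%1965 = 1475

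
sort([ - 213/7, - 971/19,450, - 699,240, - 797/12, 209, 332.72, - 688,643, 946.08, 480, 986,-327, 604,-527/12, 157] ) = [ - 699,-688, - 327, -797/12 , - 971/19, - 527/12 ,  -  213/7, 157, 209,240, 332.72, 450,480,604,643,946.08, 986]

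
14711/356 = 14711/356  =  41.32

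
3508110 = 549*6390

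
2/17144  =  1/8572 = 0.00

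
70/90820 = 7/9082 = 0.00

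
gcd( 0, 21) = 21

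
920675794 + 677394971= 1598070765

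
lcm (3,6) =6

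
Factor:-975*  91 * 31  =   - 2750475 = -3^1*5^2*7^1*13^2*31^1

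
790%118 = 82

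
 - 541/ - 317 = 541/317 = 1.71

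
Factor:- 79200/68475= - 2^5*3^1*83^( - 1 )  =  - 96/83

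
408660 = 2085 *196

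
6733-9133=-2400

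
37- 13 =24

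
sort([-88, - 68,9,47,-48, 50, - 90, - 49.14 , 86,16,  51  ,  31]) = [ - 90, - 88, - 68, - 49.14,  -  48,9,16,31,47,50,51,86]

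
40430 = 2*20215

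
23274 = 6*3879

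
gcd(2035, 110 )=55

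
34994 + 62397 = 97391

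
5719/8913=5719/8913 = 0.64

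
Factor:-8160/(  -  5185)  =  96/61 = 2^5*3^1*61^( - 1) 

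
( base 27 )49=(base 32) 3l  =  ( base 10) 117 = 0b1110101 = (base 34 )3F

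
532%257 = 18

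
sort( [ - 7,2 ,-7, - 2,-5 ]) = [ - 7, - 7, - 5,-2,2]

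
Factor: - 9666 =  - 2^1*3^3*179^1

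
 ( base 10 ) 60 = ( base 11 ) 55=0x3c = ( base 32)1S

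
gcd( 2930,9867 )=1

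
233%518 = 233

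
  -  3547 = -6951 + 3404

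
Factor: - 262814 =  - 2^1*331^1*397^1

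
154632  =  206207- 51575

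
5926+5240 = 11166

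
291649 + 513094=804743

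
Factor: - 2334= - 2^1  *3^1 * 389^1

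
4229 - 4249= - 20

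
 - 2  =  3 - 5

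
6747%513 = 78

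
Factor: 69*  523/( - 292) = - 36087/292 = - 2^(  -  2) * 3^1*23^1*73^( -1)*523^1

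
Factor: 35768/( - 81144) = -4471/10143 = - 3^ ( - 2)*7^( - 2)*17^1*23^( - 1 )*263^1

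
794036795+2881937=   796918732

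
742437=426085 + 316352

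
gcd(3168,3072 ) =96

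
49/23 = 2 + 3/23=2.13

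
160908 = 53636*3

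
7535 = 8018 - 483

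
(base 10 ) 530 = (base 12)382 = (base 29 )I8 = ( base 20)16A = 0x212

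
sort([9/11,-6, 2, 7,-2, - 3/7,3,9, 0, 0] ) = [ - 6, - 2, - 3/7,0, 0, 9/11 , 2 , 3, 7, 9]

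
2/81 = 2/81 = 0.02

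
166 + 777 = 943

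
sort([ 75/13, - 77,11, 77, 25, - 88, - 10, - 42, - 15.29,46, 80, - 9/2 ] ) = [ - 88, - 77, - 42, - 15.29, - 10, - 9/2, 75/13, 11,25 , 46, 77, 80] 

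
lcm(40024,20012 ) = 40024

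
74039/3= 74039/3= 24679.67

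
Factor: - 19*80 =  - 2^4*5^1*19^1 = - 1520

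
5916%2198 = 1520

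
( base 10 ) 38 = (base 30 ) 18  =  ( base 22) 1G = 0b100110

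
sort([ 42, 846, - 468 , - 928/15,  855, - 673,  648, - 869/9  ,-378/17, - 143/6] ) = [ - 673, - 468, - 869/9, - 928/15,  -  143/6, - 378/17 , 42, 648, 846, 855] 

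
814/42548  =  37/1934 = 0.02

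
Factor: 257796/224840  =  2^ ( - 1)*3^3*5^( - 1 )*31^1*73^(-1 ) = 837/730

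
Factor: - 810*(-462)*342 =127983240 = 2^3*3^7*5^1*7^1 * 11^1*19^1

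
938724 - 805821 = 132903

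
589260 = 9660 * 61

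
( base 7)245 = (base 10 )131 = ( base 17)7c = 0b10000011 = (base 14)95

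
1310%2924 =1310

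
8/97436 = 2/24359 = 0.00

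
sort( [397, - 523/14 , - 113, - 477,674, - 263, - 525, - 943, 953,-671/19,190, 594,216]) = [ - 943, - 525, - 477, - 263, - 113, - 523/14,-671/19,190,216 , 397 , 594, 674,953]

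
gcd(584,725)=1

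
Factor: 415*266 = 110390 = 2^1*5^1*7^1*19^1*83^1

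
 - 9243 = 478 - 9721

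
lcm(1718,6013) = 12026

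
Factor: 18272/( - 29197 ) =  - 2^5 *7^( - 1)*43^ (-1)*97^( - 1)*571^1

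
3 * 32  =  96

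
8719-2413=6306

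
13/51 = 13/51 = 0.25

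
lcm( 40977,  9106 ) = 81954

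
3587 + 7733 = 11320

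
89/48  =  89/48 = 1.85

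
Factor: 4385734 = 2^1*373^1*5879^1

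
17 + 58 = 75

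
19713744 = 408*48318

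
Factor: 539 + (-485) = 54 = 2^1*3^3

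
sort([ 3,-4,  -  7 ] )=[ - 7 ,  -  4, 3 ] 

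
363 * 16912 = 6139056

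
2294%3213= 2294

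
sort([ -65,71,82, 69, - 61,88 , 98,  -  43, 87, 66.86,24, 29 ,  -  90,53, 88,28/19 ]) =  [ - 90,- 65,  -  61,  -  43, 28/19, 24,29,53,66.86,  69, 71,82, 87,88,88,98] 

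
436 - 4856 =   -  4420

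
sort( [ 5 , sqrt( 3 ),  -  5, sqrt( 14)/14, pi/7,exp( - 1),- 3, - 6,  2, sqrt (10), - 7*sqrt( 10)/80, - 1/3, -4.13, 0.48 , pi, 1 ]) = [-6, - 5, - 4.13,  -  3, - 1/3, -7*sqrt( 10) /80, sqrt( 14) /14 , exp( - 1),pi/7, 0.48,1, sqrt( 3), 2, pi, sqrt( 10), 5]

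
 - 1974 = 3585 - 5559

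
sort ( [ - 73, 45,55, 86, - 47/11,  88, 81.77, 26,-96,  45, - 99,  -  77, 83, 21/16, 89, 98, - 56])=[ - 99, - 96, - 77, - 73, - 56, - 47/11, 21/16, 26, 45,45,55,81.77,83, 86,88,89, 98]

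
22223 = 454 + 21769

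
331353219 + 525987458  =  857340677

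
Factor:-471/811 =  - 3^1*157^1*811^( - 1)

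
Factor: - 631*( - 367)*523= 121114771  =  367^1*523^1*631^1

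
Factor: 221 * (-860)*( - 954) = 181317240  =  2^3 * 3^2 * 5^1*13^1*17^1*43^1*53^1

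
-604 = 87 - 691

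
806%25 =6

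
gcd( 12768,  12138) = 42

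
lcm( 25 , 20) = 100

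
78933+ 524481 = 603414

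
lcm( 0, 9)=0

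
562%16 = 2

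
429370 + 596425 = 1025795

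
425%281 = 144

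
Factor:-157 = - 157^1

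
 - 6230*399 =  - 2485770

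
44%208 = 44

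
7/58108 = 7/58108 = 0.00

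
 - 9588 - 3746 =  - 13334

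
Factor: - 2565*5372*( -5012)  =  69061250160 = 2^4*3^3*5^1*7^1*17^1*19^1*79^1*179^1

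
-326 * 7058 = - 2300908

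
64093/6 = 64093/6=10682.17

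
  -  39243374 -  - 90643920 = 51400546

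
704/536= 1+21/67  =  1.31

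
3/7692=1/2564 = 0.00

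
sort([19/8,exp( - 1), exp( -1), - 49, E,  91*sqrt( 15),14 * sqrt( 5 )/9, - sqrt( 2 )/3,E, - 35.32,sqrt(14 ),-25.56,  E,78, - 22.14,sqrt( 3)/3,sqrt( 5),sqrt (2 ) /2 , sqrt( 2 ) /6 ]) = [  -  49, - 35.32, - 25.56, - 22.14, - sqrt( 2)/3,sqrt( 2)/6,exp( - 1),exp ( - 1),sqrt( 3)/3, sqrt (2) /2,sqrt( 5), 19/8,E, E, E,14*sqrt( 5 ) /9,sqrt( 14), 78,  91*sqrt( 15)] 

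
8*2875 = 23000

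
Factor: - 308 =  - 2^2*7^1  *11^1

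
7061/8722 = 7061/8722 = 0.81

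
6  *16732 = 100392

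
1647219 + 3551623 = 5198842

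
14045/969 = 14045/969 = 14.49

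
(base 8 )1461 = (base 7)2245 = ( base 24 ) 1A1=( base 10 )817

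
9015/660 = 601/44 = 13.66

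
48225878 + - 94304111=-46078233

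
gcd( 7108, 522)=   2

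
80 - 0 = 80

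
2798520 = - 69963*( - 40 )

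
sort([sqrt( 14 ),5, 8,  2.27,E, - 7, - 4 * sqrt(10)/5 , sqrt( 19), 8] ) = [-7, - 4*sqrt( 10 ) /5,  2.27, E, sqrt( 14),sqrt( 19 ),  5 , 8,8 ] 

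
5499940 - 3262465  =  2237475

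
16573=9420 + 7153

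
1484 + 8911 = 10395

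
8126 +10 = 8136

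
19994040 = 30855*648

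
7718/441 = 7718/441 = 17.50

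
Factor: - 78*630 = - 49140 = - 2^2*3^3*5^1 * 7^1*13^1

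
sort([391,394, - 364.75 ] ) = [ - 364.75,391 , 394 ]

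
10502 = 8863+1639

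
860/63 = 860/63 =13.65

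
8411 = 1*8411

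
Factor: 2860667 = 257^1 * 11131^1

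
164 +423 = 587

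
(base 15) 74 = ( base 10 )109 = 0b1101101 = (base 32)3D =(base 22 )4l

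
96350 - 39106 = 57244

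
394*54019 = 21283486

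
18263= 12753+5510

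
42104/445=94 + 274/445 = 94.62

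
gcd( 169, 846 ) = 1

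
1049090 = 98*10705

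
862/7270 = 431/3635 = 0.12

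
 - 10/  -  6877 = 10/6877 = 0.00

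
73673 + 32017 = 105690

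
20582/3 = 20582/3 = 6860.67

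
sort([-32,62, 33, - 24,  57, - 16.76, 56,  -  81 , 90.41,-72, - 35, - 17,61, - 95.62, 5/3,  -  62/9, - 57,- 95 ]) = [ - 95.62,  -  95, - 81,  -  72, - 57, - 35,-32,  -  24 , - 17, - 16.76,  -  62/9,5/3,33, 56, 57 , 61,62, 90.41 ] 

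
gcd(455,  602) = 7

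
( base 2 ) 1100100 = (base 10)100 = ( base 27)3J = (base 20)50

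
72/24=3 = 3.00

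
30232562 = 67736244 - 37503682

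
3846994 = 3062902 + 784092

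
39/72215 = 3/5555 = 0.00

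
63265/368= 171 + 337/368 = 171.92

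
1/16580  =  1/16580 = 0.00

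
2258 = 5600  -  3342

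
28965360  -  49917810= - 20952450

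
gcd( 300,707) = 1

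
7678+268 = 7946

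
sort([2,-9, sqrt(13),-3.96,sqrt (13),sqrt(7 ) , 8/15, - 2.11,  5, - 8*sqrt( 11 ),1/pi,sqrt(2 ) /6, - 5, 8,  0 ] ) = [ - 8*sqrt (11 ), - 9, - 5,  -  3.96, - 2.11,0, sqrt(2 )/6,1/pi,  8/15, 2,sqrt(7) , sqrt (13),sqrt(13),5, 8 ]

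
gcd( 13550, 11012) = 2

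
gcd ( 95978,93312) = 2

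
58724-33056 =25668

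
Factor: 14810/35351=2^1*5^1*23^( - 1 ) * 29^( - 1)*53^ ( -1 )*1481^1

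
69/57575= 69/57575 = 0.00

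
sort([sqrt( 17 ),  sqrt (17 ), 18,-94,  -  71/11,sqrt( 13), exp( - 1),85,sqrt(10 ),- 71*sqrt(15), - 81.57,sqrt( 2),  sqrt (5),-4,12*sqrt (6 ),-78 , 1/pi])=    [ - 71*sqrt( 15), - 94,-81.57,-78,-71/11,-4,  1/pi , exp( -1),sqrt( 2),sqrt(5),sqrt(10 ), sqrt( 13 ),sqrt (17 ),sqrt ( 17), 18,12 * sqrt (6),85]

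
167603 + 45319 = 212922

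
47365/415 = 114 + 11/83 = 114.13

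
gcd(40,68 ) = 4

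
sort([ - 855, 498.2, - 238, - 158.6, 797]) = [ -855, - 238, - 158.6, 498.2, 797]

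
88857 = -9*( - 9873 ) 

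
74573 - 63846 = 10727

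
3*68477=205431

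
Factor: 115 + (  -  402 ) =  - 7^1*41^1 = -  287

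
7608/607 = 7608/607 = 12.53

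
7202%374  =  96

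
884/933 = 884/933 = 0.95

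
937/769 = 937/769 = 1.22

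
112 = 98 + 14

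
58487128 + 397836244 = 456323372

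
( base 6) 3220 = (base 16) 2DC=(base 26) 124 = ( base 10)732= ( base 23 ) 18J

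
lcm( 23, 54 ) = 1242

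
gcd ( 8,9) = 1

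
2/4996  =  1/2498 = 0.00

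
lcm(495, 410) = 40590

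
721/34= 721/34 =21.21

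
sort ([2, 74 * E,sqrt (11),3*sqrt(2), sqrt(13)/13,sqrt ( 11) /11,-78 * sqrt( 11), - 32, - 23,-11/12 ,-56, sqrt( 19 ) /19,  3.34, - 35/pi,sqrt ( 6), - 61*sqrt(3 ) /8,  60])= [-78 * sqrt (11), - 56, - 32,-23,-61*sqrt (3) /8,-35/pi, - 11/12, sqrt (19) /19, sqrt( 13)/13, sqrt( 11) /11,2,sqrt( 6), sqrt (11), 3.34, 3*sqrt(2),60,  74*E] 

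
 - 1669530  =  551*( - 3030) 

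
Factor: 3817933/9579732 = 2^ ( - 2)*3^(-1)*7^3*41^( - 1)*11131^1*19471^( - 1)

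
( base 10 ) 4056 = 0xfd8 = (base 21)943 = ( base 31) 46Q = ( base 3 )12120020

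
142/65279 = 142/65279  =  0.00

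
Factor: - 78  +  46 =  - 2^5=- 32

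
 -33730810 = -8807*3830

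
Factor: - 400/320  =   - 2^( - 2 )*5^1 =-  5/4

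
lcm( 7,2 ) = 14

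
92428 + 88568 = 180996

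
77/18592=11/2656 = 0.00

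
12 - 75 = - 63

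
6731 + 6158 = 12889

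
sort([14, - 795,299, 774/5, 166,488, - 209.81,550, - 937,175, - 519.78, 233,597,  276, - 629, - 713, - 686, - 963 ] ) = [ - 963, - 937, - 795, - 713, - 686 ,-629, - 519.78, - 209.81 , 14, 774/5,166,  175,  233,276, 299, 488, 550 , 597] 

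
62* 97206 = 6026772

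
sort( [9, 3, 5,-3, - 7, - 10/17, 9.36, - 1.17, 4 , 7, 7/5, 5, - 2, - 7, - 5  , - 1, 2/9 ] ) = [  -  7,-7,-5, -3, - 2,  -  1.17, - 1, - 10/17, 2/9,7/5, 3, 4,5,5,  7,  9, 9.36 ]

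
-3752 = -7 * 536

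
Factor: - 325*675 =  - 3^3*5^4 * 13^1= - 219375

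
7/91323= 7/91323 = 0.00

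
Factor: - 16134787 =-31^1 * 263^1 * 1979^1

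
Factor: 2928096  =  2^5 * 3^3*3389^1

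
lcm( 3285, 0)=0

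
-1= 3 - 4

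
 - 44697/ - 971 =44697/971 = 46.03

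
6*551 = 3306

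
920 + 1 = 921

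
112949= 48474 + 64475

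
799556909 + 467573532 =1267130441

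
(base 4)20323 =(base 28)kb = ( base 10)571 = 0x23B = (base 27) L4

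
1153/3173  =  1153/3173 = 0.36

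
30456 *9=274104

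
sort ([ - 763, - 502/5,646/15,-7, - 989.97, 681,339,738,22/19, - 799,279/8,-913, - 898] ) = [-989.97 , - 913, - 898, - 799, - 763, - 502/5, - 7,22/19,279/8, 646/15,339,681, 738]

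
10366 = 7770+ 2596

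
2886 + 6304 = 9190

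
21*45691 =959511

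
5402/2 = 2701= 2701.00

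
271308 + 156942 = 428250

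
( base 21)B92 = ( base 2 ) 1001110110010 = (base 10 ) 5042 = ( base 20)CC2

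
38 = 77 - 39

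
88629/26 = 88629/26 = 3408.81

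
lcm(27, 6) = 54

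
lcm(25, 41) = 1025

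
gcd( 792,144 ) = 72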